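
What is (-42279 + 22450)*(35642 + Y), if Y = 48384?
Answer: -1666151554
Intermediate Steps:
(-42279 + 22450)*(35642 + Y) = (-42279 + 22450)*(35642 + 48384) = -19829*84026 = -1666151554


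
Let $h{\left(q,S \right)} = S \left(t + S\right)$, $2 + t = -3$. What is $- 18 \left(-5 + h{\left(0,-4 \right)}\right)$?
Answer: $-558$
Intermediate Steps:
$t = -5$ ($t = -2 - 3 = -5$)
$h{\left(q,S \right)} = S \left(-5 + S\right)$
$- 18 \left(-5 + h{\left(0,-4 \right)}\right) = - 18 \left(-5 - 4 \left(-5 - 4\right)\right) = - 18 \left(-5 - -36\right) = - 18 \left(-5 + 36\right) = \left(-18\right) 31 = -558$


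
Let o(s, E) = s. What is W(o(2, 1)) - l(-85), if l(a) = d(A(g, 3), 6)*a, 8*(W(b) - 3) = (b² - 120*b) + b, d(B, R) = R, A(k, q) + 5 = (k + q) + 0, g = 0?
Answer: 1935/4 ≈ 483.75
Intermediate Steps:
A(k, q) = -5 + k + q (A(k, q) = -5 + ((k + q) + 0) = -5 + (k + q) = -5 + k + q)
W(b) = 3 - 119*b/8 + b²/8 (W(b) = 3 + ((b² - 120*b) + b)/8 = 3 + (b² - 119*b)/8 = 3 + (-119*b/8 + b²/8) = 3 - 119*b/8 + b²/8)
l(a) = 6*a
W(o(2, 1)) - l(-85) = (3 - 119/8*2 + (⅛)*2²) - 6*(-85) = (3 - 119/4 + (⅛)*4) - 1*(-510) = (3 - 119/4 + ½) + 510 = -105/4 + 510 = 1935/4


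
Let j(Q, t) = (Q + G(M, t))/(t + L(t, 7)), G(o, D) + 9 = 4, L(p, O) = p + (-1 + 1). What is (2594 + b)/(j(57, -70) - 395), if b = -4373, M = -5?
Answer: 62265/13838 ≈ 4.4996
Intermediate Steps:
L(p, O) = p (L(p, O) = p + 0 = p)
G(o, D) = -5 (G(o, D) = -9 + 4 = -5)
j(Q, t) = (-5 + Q)/(2*t) (j(Q, t) = (Q - 5)/(t + t) = (-5 + Q)/((2*t)) = (-5 + Q)*(1/(2*t)) = (-5 + Q)/(2*t))
(2594 + b)/(j(57, -70) - 395) = (2594 - 4373)/((½)*(-5 + 57)/(-70) - 395) = -1779/((½)*(-1/70)*52 - 395) = -1779/(-13/35 - 395) = -1779/(-13838/35) = -1779*(-35/13838) = 62265/13838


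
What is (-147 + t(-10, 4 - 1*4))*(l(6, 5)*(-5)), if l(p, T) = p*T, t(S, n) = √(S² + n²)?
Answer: 20550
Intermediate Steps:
l(p, T) = T*p
(-147 + t(-10, 4 - 1*4))*(l(6, 5)*(-5)) = (-147 + √((-10)² + (4 - 1*4)²))*((5*6)*(-5)) = (-147 + √(100 + (4 - 4)²))*(30*(-5)) = (-147 + √(100 + 0²))*(-150) = (-147 + √(100 + 0))*(-150) = (-147 + √100)*(-150) = (-147 + 10)*(-150) = -137*(-150) = 20550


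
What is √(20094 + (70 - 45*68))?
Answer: 4*√1069 ≈ 130.78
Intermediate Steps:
√(20094 + (70 - 45*68)) = √(20094 + (70 - 3060)) = √(20094 - 2990) = √17104 = 4*√1069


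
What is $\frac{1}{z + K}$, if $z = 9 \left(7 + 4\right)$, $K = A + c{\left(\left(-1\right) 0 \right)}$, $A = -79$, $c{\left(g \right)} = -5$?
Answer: $\frac{1}{15} \approx 0.066667$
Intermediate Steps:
$K = -84$ ($K = -79 - 5 = -84$)
$z = 99$ ($z = 9 \cdot 11 = 99$)
$\frac{1}{z + K} = \frac{1}{99 - 84} = \frac{1}{15}$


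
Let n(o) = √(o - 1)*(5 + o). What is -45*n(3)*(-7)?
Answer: 2520*√2 ≈ 3563.8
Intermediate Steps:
n(o) = √(-1 + o)*(5 + o)
-45*n(3)*(-7) = -45*√(-1 + 3)*(5 + 3)*(-7) = -45*√2*8*(-7) = -360*√2*(-7) = 2520*√2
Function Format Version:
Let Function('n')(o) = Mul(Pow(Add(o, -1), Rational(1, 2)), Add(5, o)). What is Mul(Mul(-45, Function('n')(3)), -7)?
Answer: Mul(2520, Pow(2, Rational(1, 2))) ≈ 3563.8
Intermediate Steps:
Function('n')(o) = Mul(Pow(Add(-1, o), Rational(1, 2)), Add(5, o))
Mul(Mul(-45, Function('n')(3)), -7) = Mul(Mul(-45, Mul(Pow(Add(-1, 3), Rational(1, 2)), Add(5, 3))), -7) = Mul(Mul(-45, Mul(Pow(2, Rational(1, 2)), 8)), -7) = Mul(Mul(-45, Mul(8, Pow(2, Rational(1, 2)))), -7) = Mul(Mul(-360, Pow(2, Rational(1, 2))), -7) = Mul(2520, Pow(2, Rational(1, 2)))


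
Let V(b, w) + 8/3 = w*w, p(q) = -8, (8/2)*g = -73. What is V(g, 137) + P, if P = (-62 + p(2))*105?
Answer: 34249/3 ≈ 11416.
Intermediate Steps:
g = -73/4 (g = (¼)*(-73) = -73/4 ≈ -18.250)
V(b, w) = -8/3 + w² (V(b, w) = -8/3 + w*w = -8/3 + w²)
P = -7350 (P = (-62 - 8)*105 = -70*105 = -7350)
V(g, 137) + P = (-8/3 + 137²) - 7350 = (-8/3 + 18769) - 7350 = 56299/3 - 7350 = 34249/3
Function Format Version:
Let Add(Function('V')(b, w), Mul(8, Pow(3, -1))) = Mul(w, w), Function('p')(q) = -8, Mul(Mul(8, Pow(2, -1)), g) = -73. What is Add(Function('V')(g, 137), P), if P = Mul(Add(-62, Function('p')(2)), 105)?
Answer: Rational(34249, 3) ≈ 11416.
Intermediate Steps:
g = Rational(-73, 4) (g = Mul(Rational(1, 4), -73) = Rational(-73, 4) ≈ -18.250)
Function('V')(b, w) = Add(Rational(-8, 3), Pow(w, 2)) (Function('V')(b, w) = Add(Rational(-8, 3), Mul(w, w)) = Add(Rational(-8, 3), Pow(w, 2)))
P = -7350 (P = Mul(Add(-62, -8), 105) = Mul(-70, 105) = -7350)
Add(Function('V')(g, 137), P) = Add(Add(Rational(-8, 3), Pow(137, 2)), -7350) = Add(Add(Rational(-8, 3), 18769), -7350) = Add(Rational(56299, 3), -7350) = Rational(34249, 3)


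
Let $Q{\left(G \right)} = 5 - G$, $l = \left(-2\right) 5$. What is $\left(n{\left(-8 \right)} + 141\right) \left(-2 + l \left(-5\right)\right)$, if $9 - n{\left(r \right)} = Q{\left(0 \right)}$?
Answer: $6960$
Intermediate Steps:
$l = -10$
$n{\left(r \right)} = 4$ ($n{\left(r \right)} = 9 - \left(5 - 0\right) = 9 - \left(5 + 0\right) = 9 - 5 = 4$)
$\left(n{\left(-8 \right)} + 141\right) \left(-2 + l \left(-5\right)\right) = \left(4 + 141\right) \left(-2 - -50\right) = 145 \left(-2 + 50\right) = 145 \cdot 48 = 6960$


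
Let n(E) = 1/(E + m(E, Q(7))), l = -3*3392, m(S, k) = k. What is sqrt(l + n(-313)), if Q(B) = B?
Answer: I*sqrt(105871138)/102 ≈ 100.88*I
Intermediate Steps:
l = -10176
n(E) = 1/(7 + E) (n(E) = 1/(E + 7) = 1/(7 + E))
sqrt(l + n(-313)) = sqrt(-10176 + 1/(7 - 313)) = sqrt(-10176 + 1/(-306)) = sqrt(-10176 - 1/306) = sqrt(-3113857/306) = I*sqrt(105871138)/102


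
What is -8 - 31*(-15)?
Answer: 457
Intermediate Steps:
-8 - 31*(-15) = -8 + 465 = 457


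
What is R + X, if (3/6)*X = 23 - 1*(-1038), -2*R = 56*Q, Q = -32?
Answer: 3018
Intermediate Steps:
R = 896 (R = -28*(-32) = -½*(-1792) = 896)
X = 2122 (X = 2*(23 - 1*(-1038)) = 2*(23 + 1038) = 2*1061 = 2122)
R + X = 896 + 2122 = 3018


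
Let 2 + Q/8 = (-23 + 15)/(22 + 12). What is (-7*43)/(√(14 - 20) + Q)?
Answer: 111112/6725 + 12427*I*√6/13450 ≈ 16.522 + 2.2632*I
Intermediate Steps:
Q = -304/17 (Q = -16 + 8*((-23 + 15)/(22 + 12)) = -16 + 8*(-8/34) = -16 + 8*(-8*1/34) = -16 + 8*(-4/17) = -16 - 32/17 = -304/17 ≈ -17.882)
(-7*43)/(√(14 - 20) + Q) = (-7*43)/(√(14 - 20) - 304/17) = -301/(√(-6) - 304/17) = -301/(I*√6 - 304/17) = -301/(-304/17 + I*√6)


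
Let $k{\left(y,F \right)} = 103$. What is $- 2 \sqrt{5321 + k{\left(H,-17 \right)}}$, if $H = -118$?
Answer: $- 8 \sqrt{339} \approx -147.3$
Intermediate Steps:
$- 2 \sqrt{5321 + k{\left(H,-17 \right)}} = - 2 \sqrt{5321 + 103} = - 2 \sqrt{5424} = - 2 \cdot 4 \sqrt{339} = - 8 \sqrt{339}$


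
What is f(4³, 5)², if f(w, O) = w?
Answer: 4096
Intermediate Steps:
f(4³, 5)² = (4³)² = 64² = 4096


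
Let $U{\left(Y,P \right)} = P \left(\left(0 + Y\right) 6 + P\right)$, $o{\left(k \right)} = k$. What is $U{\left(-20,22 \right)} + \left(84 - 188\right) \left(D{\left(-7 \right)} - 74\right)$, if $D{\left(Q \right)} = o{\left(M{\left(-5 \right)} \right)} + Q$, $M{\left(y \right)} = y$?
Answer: $6788$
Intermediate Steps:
$D{\left(Q \right)} = -5 + Q$
$U{\left(Y,P \right)} = P \left(P + 6 Y\right)$ ($U{\left(Y,P \right)} = P \left(Y 6 + P\right) = P \left(6 Y + P\right) = P \left(P + 6 Y\right)$)
$U{\left(-20,22 \right)} + \left(84 - 188\right) \left(D{\left(-7 \right)} - 74\right) = 22 \left(22 + 6 \left(-20\right)\right) + \left(84 - 188\right) \left(\left(-5 - 7\right) - 74\right) = 22 \left(22 - 120\right) - 104 \left(-12 - 74\right) = 22 \left(-98\right) - -8944 = -2156 + 8944 = 6788$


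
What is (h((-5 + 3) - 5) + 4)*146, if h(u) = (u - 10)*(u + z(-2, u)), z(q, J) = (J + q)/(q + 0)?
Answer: 6789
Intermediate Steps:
z(q, J) = (J + q)/q
h(u) = (1 + u/2)*(-10 + u) (h(u) = (u - 10)*(u + (u - 2)/(-2)) = (-10 + u)*(u - (-2 + u)/2) = (-10 + u)*(u + (1 - u/2)) = (-10 + u)*(1 + u/2) = (1 + u/2)*(-10 + u))
(h((-5 + 3) - 5) + 4)*146 = ((-10 + ((-5 + 3) - 5)²/2 - 4*((-5 + 3) - 5)) + 4)*146 = ((-10 + (-2 - 5)²/2 - 4*(-2 - 5)) + 4)*146 = ((-10 + (½)*(-7)² - 4*(-7)) + 4)*146 = ((-10 + (½)*49 + 28) + 4)*146 = ((-10 + 49/2 + 28) + 4)*146 = (85/2 + 4)*146 = (93/2)*146 = 6789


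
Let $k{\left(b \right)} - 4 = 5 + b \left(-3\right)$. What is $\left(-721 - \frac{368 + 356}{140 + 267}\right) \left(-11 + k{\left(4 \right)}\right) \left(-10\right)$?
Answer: $- \frac{41183940}{407} \approx -1.0119 \cdot 10^{5}$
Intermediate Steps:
$k{\left(b \right)} = 9 - 3 b$ ($k{\left(b \right)} = 4 + \left(5 + b \left(-3\right)\right) = 4 - \left(-5 + 3 b\right) = 9 - 3 b$)
$\left(-721 - \frac{368 + 356}{140 + 267}\right) \left(-11 + k{\left(4 \right)}\right) \left(-10\right) = \left(-721 - \frac{368 + 356}{140 + 267}\right) \left(-11 + \left(9 - 12\right)\right) \left(-10\right) = \left(-721 - \frac{724}{407}\right) \left(-11 + \left(9 - 12\right)\right) \left(-10\right) = \left(-721 - 724 \cdot \frac{1}{407}\right) \left(-11 - 3\right) \left(-10\right) = \left(-721 - \frac{724}{407}\right) \left(\left(-14\right) \left(-10\right)\right) = \left(-721 - \frac{724}{407}\right) 140 = \left(- \frac{294171}{407}\right) 140 = - \frac{41183940}{407}$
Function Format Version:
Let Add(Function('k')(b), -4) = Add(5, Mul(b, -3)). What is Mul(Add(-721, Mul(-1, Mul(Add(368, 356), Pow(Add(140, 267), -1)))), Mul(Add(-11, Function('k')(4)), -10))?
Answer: Rational(-41183940, 407) ≈ -1.0119e+5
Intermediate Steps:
Function('k')(b) = Add(9, Mul(-3, b)) (Function('k')(b) = Add(4, Add(5, Mul(b, -3))) = Add(4, Add(5, Mul(-3, b))) = Add(9, Mul(-3, b)))
Mul(Add(-721, Mul(-1, Mul(Add(368, 356), Pow(Add(140, 267), -1)))), Mul(Add(-11, Function('k')(4)), -10)) = Mul(Add(-721, Mul(-1, Mul(Add(368, 356), Pow(Add(140, 267), -1)))), Mul(Add(-11, Add(9, Mul(-3, 4))), -10)) = Mul(Add(-721, Mul(-1, Mul(724, Pow(407, -1)))), Mul(Add(-11, Add(9, -12)), -10)) = Mul(Add(-721, Mul(-1, Mul(724, Rational(1, 407)))), Mul(Add(-11, -3), -10)) = Mul(Add(-721, Mul(-1, Rational(724, 407))), Mul(-14, -10)) = Mul(Add(-721, Rational(-724, 407)), 140) = Mul(Rational(-294171, 407), 140) = Rational(-41183940, 407)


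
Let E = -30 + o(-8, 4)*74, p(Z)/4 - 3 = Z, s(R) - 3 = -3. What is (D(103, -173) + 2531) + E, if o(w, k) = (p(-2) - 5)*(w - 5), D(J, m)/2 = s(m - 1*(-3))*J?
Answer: 3463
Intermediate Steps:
s(R) = 0 (s(R) = 3 - 3 = 0)
p(Z) = 12 + 4*Z
D(J, m) = 0 (D(J, m) = 2*(0*J) = 2*0 = 0)
o(w, k) = 5 - w (o(w, k) = ((12 + 4*(-2)) - 5)*(w - 5) = ((12 - 8) - 5)*(-5 + w) = (4 - 5)*(-5 + w) = -(-5 + w) = 5 - w)
E = 932 (E = -30 + (5 - 1*(-8))*74 = -30 + (5 + 8)*74 = -30 + 13*74 = -30 + 962 = 932)
(D(103, -173) + 2531) + E = (0 + 2531) + 932 = 2531 + 932 = 3463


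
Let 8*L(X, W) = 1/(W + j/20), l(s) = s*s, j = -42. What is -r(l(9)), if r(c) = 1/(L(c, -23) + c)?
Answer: -1004/81319 ≈ -0.012346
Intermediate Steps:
l(s) = s²
L(X, W) = 1/(8*(-21/10 + W)) (L(X, W) = 1/(8*(W - 42/20)) = 1/(8*(W - 42*1/20)) = 1/(8*(W - 21/10)) = 1/(8*(-21/10 + W)))
r(c) = 1/(-5/1004 + c) (r(c) = 1/(5/(4*(-21 + 10*(-23))) + c) = 1/(5/(4*(-21 - 230)) + c) = 1/((5/4)/(-251) + c) = 1/((5/4)*(-1/251) + c) = 1/(-5/1004 + c))
-r(l(9)) = -1004/(-5 + 1004*9²) = -1004/(-5 + 1004*81) = -1004/(-5 + 81324) = -1004/81319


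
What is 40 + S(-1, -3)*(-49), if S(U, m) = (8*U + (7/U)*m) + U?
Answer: -548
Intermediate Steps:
S(U, m) = 9*U + 7*m/U (S(U, m) = (8*U + 7*m/U) + U = 9*U + 7*m/U)
40 + S(-1, -3)*(-49) = 40 + (9*(-1) + 7*(-3)/(-1))*(-49) = 40 + (-9 + 7*(-3)*(-1))*(-49) = 40 + (-9 + 21)*(-49) = 40 + 12*(-49) = 40 - 588 = -548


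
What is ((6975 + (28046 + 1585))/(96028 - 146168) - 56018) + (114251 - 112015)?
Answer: -1348333043/25070 ≈ -53783.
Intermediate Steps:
((6975 + (28046 + 1585))/(96028 - 146168) - 56018) + (114251 - 112015) = ((6975 + 29631)/(-50140) - 56018) + 2236 = (36606*(-1/50140) - 56018) + 2236 = (-18303/25070 - 56018) + 2236 = -1404389563/25070 + 2236 = -1348333043/25070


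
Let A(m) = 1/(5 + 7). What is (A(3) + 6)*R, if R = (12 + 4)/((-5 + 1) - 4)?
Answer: -73/6 ≈ -12.167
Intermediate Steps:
A(m) = 1/12
R = -2 (R = 16/(-4 - 4) = 16/(-8) = 16*(-1/8) = -2)
(A(3) + 6)*R = (1/12 + 6)*(-2) = (73/12)*(-2) = -73/6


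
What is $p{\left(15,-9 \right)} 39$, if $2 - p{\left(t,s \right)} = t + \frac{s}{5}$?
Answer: $- \frac{2184}{5} \approx -436.8$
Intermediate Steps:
$p{\left(t,s \right)} = 2 - t - \frac{s}{5}$ ($p{\left(t,s \right)} = 2 - \left(t + \frac{s}{5}\right) = 2 - t - \frac{s}{5}$)
$p{\left(15,-9 \right)} 39 = \left(2 - 15 - - \frac{9}{5}\right) 39 = \left(2 - 15 + \frac{9}{5}\right) 39 = \left(- \frac{56}{5}\right) 39 = - \frac{2184}{5}$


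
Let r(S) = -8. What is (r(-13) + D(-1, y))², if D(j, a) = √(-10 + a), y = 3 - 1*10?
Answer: (8 - I*√17)² ≈ 47.0 - 65.97*I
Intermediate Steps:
y = -7 (y = 3 - 10 = -7)
(r(-13) + D(-1, y))² = (-8 + √(-10 - 7))² = (-8 + √(-17))² = (-8 + I*√17)²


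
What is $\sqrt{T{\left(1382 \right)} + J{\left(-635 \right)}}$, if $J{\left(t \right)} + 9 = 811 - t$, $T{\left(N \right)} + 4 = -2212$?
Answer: $i \sqrt{779} \approx 27.911 i$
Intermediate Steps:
$T{\left(N \right)} = -2216$ ($T{\left(N \right)} = -4 - 2212 = -2216$)
$J{\left(t \right)} = 802 - t$ ($J{\left(t \right)} = -9 - \left(-811 + t\right) = 802 - t$)
$\sqrt{T{\left(1382 \right)} + J{\left(-635 \right)}} = \sqrt{-2216 + \left(802 - -635\right)} = \sqrt{-2216 + \left(802 + 635\right)} = \sqrt{-2216 + 1437} = \sqrt{-779} = i \sqrt{779}$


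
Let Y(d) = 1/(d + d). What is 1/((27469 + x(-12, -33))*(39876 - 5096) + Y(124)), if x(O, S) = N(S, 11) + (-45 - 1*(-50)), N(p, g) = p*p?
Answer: 248/246368442721 ≈ 1.0066e-9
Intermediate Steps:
N(p, g) = p²
x(O, S) = 5 + S² (x(O, S) = S² + (-45 - 1*(-50)) = S² + (-45 + 50) = S² + 5 = 5 + S²)
Y(d) = 1/(2*d)
1/((27469 + x(-12, -33))*(39876 - 5096) + Y(124)) = 1/((27469 + (5 + (-33)²))*(39876 - 5096) + (½)/124) = 1/((27469 + (5 + 1089))*34780 + (½)*(1/124)) = 1/((27469 + 1094)*34780 + 1/248) = 1/(28563*34780 + 1/248) = 1/(993421140 + 1/248) = 1/(246368442721/248) = 248/246368442721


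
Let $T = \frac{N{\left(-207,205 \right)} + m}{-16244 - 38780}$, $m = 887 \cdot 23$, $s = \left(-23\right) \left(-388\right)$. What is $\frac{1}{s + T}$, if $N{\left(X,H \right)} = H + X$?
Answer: $\frac{55024}{491013777} \approx 0.00011206$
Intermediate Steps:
$s = 8924$
$m = 20401$
$T = - \frac{20399}{55024}$ ($T = \frac{\left(205 - 207\right) + 20401}{-16244 - 38780} = \frac{-2 + 20401}{-55024} = 20399 \left(- \frac{1}{55024}\right) = - \frac{20399}{55024} \approx -0.37073$)
$\frac{1}{s + T} = \frac{1}{8924 - \frac{20399}{55024}} = \frac{1}{\frac{491013777}{55024}} = \frac{55024}{491013777}$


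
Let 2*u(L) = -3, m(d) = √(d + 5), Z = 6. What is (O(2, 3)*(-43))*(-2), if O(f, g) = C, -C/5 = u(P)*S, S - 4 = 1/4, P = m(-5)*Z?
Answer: 10965/4 ≈ 2741.3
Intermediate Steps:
m(d) = √(5 + d)
P = 0 (P = √(5 - 5)*6 = √0*6 = 0*6 = 0)
S = 17/4 (S = 4 + 1/4 = 4 + ¼ = 17/4 ≈ 4.2500)
u(L) = -3/2 (u(L) = (½)*(-3) = -3/2)
C = 255/8 (C = -(-15)*17/(2*4) = -5*(-51/8) = 255/8 ≈ 31.875)
O(f, g) = 255/8
(O(2, 3)*(-43))*(-2) = ((255/8)*(-43))*(-2) = -10965/8*(-2) = 10965/4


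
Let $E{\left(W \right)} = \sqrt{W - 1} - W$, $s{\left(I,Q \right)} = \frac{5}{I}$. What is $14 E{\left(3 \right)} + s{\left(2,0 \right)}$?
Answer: $- \frac{79}{2} + 14 \sqrt{2} \approx -19.701$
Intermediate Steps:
$E{\left(W \right)} = \sqrt{-1 + W} - W$
$14 E{\left(3 \right)} + s{\left(2,0 \right)} = 14 \left(\sqrt{-1 + 3} - 3\right) + \frac{5}{2} = 14 \left(\sqrt{2} - 3\right) + 5 \cdot \frac{1}{2} = 14 \left(-3 + \sqrt{2}\right) + \frac{5}{2} = \left(-42 + 14 \sqrt{2}\right) + \frac{5}{2} = - \frac{79}{2} + 14 \sqrt{2}$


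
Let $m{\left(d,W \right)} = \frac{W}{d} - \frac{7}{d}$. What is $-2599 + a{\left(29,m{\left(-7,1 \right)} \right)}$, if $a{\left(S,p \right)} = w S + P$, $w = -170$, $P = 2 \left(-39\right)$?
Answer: $-7607$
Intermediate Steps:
$P = -78$
$m{\left(d,W \right)} = - \frac{7}{d} + \frac{W}{d}$
$a{\left(S,p \right)} = -78 - 170 S$ ($a{\left(S,p \right)} = - 170 S - 78 = -78 - 170 S$)
$-2599 + a{\left(29,m{\left(-7,1 \right)} \right)} = -2599 - 5008 = -7607$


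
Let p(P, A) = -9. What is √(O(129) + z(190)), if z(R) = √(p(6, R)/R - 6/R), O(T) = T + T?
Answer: √(372552 + 38*I*√114)/38 ≈ 16.062 + 0.0087464*I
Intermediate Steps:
O(T) = 2*T
z(R) = √15*√(-1/R) (z(R) = √(-9/R - 6/R) = √(-15/R) = √15*√(-1/R))
√(O(129) + z(190)) = √(2*129 + √15*√(-1/190)) = √(258 + √15*√(-1*1/190)) = √(258 + √15*√(-1/190)) = √(258 + √15*(I*√190/190)) = √(258 + I*√114/38)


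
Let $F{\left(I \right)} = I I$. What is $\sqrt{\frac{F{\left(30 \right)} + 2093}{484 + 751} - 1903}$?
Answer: $\frac{2 i \sqrt{724701705}}{1235} \approx 43.596 i$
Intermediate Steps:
$F{\left(I \right)} = I^{2}$
$\sqrt{\frac{F{\left(30 \right)} + 2093}{484 + 751} - 1903} = \sqrt{\frac{30^{2} + 2093}{484 + 751} - 1903} = \sqrt{\frac{900 + 2093}{1235} + \left(0 - 1903\right)} = \sqrt{2993 \cdot \frac{1}{1235} - 1903} = \sqrt{\frac{2993}{1235} - 1903} = \sqrt{- \frac{2347212}{1235}} = \frac{2 i \sqrt{724701705}}{1235}$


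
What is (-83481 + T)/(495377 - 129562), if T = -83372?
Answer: -166853/365815 ≈ -0.45611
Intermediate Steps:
(-83481 + T)/(495377 - 129562) = (-83481 - 83372)/(495377 - 129562) = -166853/365815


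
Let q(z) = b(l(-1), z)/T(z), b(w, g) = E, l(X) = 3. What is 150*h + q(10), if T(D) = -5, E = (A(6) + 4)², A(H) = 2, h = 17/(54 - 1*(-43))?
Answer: 9258/485 ≈ 19.089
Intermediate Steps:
h = 17/97 (h = 17/(54 + 43) = 17/97 ≈ 0.17526)
E = 36 (E = (2 + 4)² = 6² = 36)
b(w, g) = 36
q(z) = -36/5 (q(z) = 36/(-5) = 36*(-⅕) = -36/5)
150*h + q(10) = 150*(17/97) - 36/5 = 2550/97 - 36/5 = 9258/485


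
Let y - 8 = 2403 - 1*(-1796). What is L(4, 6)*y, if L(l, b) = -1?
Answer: -4207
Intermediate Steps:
y = 4207 (y = 8 + (2403 - 1*(-1796)) = 8 + (2403 + 1796) = 8 + 4199 = 4207)
L(4, 6)*y = -1*4207 = -4207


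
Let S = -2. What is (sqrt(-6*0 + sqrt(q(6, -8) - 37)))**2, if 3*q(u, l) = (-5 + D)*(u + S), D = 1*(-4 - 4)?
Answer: I*sqrt(489)/3 ≈ 7.3711*I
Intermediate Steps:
D = -8 (D = 1*(-8) = -8)
q(u, l) = 26/3 - 13*u/3 (q(u, l) = ((-5 - 8)*(u - 2))/3 = (-13*(-2 + u))/3 = (26 - 13*u)/3 = 26/3 - 13*u/3)
(sqrt(-6*0 + sqrt(q(6, -8) - 37)))**2 = (sqrt(-6*0 + sqrt((26/3 - 13/3*6) - 37)))**2 = (sqrt(0 + sqrt((26/3 - 26) - 37)))**2 = (sqrt(0 + sqrt(-52/3 - 37)))**2 = (sqrt(0 + sqrt(-163/3)))**2 = (sqrt(0 + I*sqrt(489)/3))**2 = (sqrt(I*sqrt(489)/3))**2 = (3**(3/4)*163**(1/4)*sqrt(I)/3)**2 = I*sqrt(489)/3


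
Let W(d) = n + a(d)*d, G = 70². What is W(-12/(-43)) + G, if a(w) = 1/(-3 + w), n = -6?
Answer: 190862/39 ≈ 4893.9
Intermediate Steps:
G = 4900
W(d) = -6 + d/(-3 + d)
W(-12/(-43)) + G = (18 - (-60)/(-43))/(-3 - 12/(-43)) + 4900 = (18 - (-60)*(-1)/43)/(-3 - 12*(-1/43)) + 4900 = (18 - 5*12/43)/(-3 + 12/43) + 4900 = (18 - 60/43)/(-117/43) + 4900 = -43/117*714/43 + 4900 = -238/39 + 4900 = 190862/39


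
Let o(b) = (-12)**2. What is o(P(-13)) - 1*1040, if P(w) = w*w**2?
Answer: -896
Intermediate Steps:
P(w) = w**3
o(b) = 144
o(P(-13)) - 1*1040 = 144 - 1*1040 = 144 - 1040 = -896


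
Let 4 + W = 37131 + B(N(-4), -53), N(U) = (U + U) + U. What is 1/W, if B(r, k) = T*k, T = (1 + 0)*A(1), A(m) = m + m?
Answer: 1/37021 ≈ 2.7012e-5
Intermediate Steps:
N(U) = 3*U (N(U) = 2*U + U = 3*U)
A(m) = 2*m
T = 2 (T = (1 + 0)*(2*1) = 1*2 = 2)
B(r, k) = 2*k
W = 37021 (W = -4 + (37131 + 2*(-53)) = -4 + (37131 - 106) = -4 + 37025 = 37021)
1/W = 1/37021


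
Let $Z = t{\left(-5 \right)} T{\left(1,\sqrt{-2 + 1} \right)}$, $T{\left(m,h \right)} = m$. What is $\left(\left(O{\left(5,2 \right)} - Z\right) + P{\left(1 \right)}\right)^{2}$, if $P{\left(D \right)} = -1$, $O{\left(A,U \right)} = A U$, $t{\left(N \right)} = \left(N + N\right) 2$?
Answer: $841$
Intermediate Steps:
$t{\left(N \right)} = 4 N$ ($t{\left(N \right)} = 2 N 2 = 4 N$)
$Z = -20$ ($Z = 4 \left(-5\right) 1 = \left(-20\right) 1 = -20$)
$\left(\left(O{\left(5,2 \right)} - Z\right) + P{\left(1 \right)}\right)^{2} = \left(\left(5 \cdot 2 - -20\right) - 1\right)^{2} = \left(\left(10 + 20\right) - 1\right)^{2} = \left(30 - 1\right)^{2} = 29^{2} = 841$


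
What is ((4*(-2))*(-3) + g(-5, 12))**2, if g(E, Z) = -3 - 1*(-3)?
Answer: 576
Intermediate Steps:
g(E, Z) = 0 (g(E, Z) = -3 + 3 = 0)
((4*(-2))*(-3) + g(-5, 12))**2 = ((4*(-2))*(-3) + 0)**2 = (-8*(-3) + 0)**2 = (24 + 0)**2 = 24**2 = 576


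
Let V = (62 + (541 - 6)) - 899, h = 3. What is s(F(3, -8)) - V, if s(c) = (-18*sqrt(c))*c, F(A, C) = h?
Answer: 302 - 54*sqrt(3) ≈ 208.47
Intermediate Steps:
F(A, C) = 3
s(c) = -18*c**(3/2)
V = -302 (V = (62 + 535) - 899 = 597 - 899 = -302)
s(F(3, -8)) - V = -54*sqrt(3) - 1*(-302) = -54*sqrt(3) + 302 = 302 - 54*sqrt(3)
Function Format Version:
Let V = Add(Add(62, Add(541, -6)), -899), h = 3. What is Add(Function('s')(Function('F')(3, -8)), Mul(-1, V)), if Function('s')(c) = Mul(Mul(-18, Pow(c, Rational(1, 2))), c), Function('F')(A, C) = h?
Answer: Add(302, Mul(-54, Pow(3, Rational(1, 2)))) ≈ 208.47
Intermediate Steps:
Function('F')(A, C) = 3
Function('s')(c) = Mul(-18, Pow(c, Rational(3, 2)))
V = -302 (V = Add(Add(62, 535), -899) = Add(597, -899) = -302)
Add(Function('s')(Function('F')(3, -8)), Mul(-1, V)) = Add(Mul(-18, Pow(3, Rational(3, 2))), Mul(-1, -302)) = Add(Mul(-18, Mul(3, Pow(3, Rational(1, 2)))), 302) = Add(Mul(-54, Pow(3, Rational(1, 2))), 302) = Add(302, Mul(-54, Pow(3, Rational(1, 2))))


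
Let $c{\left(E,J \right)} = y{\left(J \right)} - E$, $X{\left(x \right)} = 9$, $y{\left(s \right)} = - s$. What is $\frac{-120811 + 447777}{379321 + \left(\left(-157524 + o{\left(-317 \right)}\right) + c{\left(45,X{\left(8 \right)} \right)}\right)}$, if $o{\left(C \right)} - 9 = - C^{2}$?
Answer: $\frac{326966}{121263} \approx 2.6963$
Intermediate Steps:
$c{\left(E,J \right)} = - E - J$ ($c{\left(E,J \right)} = - J - E = - E - J$)
$o{\left(C \right)} = 9 - C^{2}$
$\frac{-120811 + 447777}{379321 + \left(\left(-157524 + o{\left(-317 \right)}\right) + c{\left(45,X{\left(8 \right)} \right)}\right)} = \frac{-120811 + 447777}{379321 + \left(\left(-157524 + \left(9 - \left(-317\right)^{2}\right)\right) - 54\right)} = \frac{326966}{379321 + \left(\left(-157524 + \left(9 - 100489\right)\right) - 54\right)} = \frac{326966}{379321 - 258058} = \frac{326966}{121263}$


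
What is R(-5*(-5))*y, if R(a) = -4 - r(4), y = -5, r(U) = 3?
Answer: 35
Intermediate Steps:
R(a) = -7 (R(a) = -4 - 1*3 = -4 - 3 = -7)
R(-5*(-5))*y = -7*(-5) = 35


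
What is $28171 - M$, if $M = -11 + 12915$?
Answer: $15267$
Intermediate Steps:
$M = 12904$
$28171 - M = 28171 - 12904 = 15267$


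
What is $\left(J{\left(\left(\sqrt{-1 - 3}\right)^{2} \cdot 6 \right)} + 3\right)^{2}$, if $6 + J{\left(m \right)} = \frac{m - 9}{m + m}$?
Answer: $\frac{1369}{256} \approx 5.3477$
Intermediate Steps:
$J{\left(m \right)} = -6 + \frac{-9 + m}{2 m}$ ($J{\left(m \right)} = -6 + \frac{m - 9}{m + m} = -6 + \frac{-9 + m}{2 m}$)
$\left(J{\left(\left(\sqrt{-1 - 3}\right)^{2} \cdot 6 \right)} + 3\right)^{2} = \left(\frac{-9 - 11 \left(\sqrt{-1 - 3}\right)^{2} \cdot 6}{2 \left(\sqrt{-1 - 3}\right)^{2} \cdot 6} + 3\right)^{2} = \left(\frac{-9 - 11 \left(\sqrt{-4}\right)^{2} \cdot 6}{2 \left(\sqrt{-4}\right)^{2} \cdot 6} + 3\right)^{2} = \left(\frac{-9 - 11 \left(2 i\right)^{2} \cdot 6}{2 \left(2 i\right)^{2} \cdot 6} + 3\right)^{2} = \left(\frac{-9 - 11 \left(\left(-4\right) 6\right)}{2 \left(\left(-4\right) 6\right)} + 3\right)^{2} = \left(\frac{-9 - -264}{2 \left(-24\right)} + 3\right)^{2} = \left(\frac{1}{2} \left(- \frac{1}{24}\right) \left(-9 + 264\right) + 3\right)^{2} = \left(\frac{1}{2} \left(- \frac{1}{24}\right) 255 + 3\right)^{2} = \left(- \frac{85}{16} + 3\right)^{2} = \left(- \frac{37}{16}\right)^{2} = \frac{1369}{256}$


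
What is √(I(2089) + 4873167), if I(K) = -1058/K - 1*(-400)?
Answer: √21267859166045/2089 ≈ 2207.6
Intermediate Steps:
I(K) = 400 - 1058/K (I(K) = -1058/K + 400 = 400 - 1058/K)
√(I(2089) + 4873167) = √((400 - 1058/2089) + 4873167) = √(834542/2089 + 4873167) = √(10180880405/2089) = √21267859166045/2089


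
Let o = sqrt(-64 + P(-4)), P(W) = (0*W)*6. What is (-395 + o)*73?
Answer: -28835 + 584*I ≈ -28835.0 + 584.0*I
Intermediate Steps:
P(W) = 0 (P(W) = 0*6 = 0)
o = 8*I (o = sqrt(-64 + 0) = sqrt(-64) = 8*I ≈ 8.0*I)
(-395 + o)*73 = (-395 + 8*I)*73 = -28835 + 584*I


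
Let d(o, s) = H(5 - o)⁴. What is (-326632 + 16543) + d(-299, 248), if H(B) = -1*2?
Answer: -310073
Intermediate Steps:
H(B) = -2
d(o, s) = 16 (d(o, s) = (-2)⁴ = 16)
(-326632 + 16543) + d(-299, 248) = (-326632 + 16543) + 16 = -310089 + 16 = -310073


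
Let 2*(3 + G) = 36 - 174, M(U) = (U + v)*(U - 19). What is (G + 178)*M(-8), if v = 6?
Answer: 5724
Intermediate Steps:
M(U) = (-19 + U)*(6 + U) (M(U) = (U + 6)*(U - 19) = (6 + U)*(-19 + U) = (-19 + U)*(6 + U))
G = -72 (G = -3 + (36 - 174)/2 = -3 + (1/2)*(-138) = -3 - 69 = -72)
(G + 178)*M(-8) = (-72 + 178)*(-114 + (-8)**2 - 13*(-8)) = 106*(-114 + 64 + 104) = 106*54 = 5724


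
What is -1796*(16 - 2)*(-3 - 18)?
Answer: 528024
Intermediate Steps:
-1796*(16 - 2)*(-3 - 18) = -25144*(-21) = -1796*(-294) = 528024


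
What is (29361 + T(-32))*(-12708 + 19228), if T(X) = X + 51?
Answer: 191557600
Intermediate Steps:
T(X) = 51 + X
(29361 + T(-32))*(-12708 + 19228) = (29361 + (51 - 32))*(-12708 + 19228) = (29361 + 19)*6520 = 29380*6520 = 191557600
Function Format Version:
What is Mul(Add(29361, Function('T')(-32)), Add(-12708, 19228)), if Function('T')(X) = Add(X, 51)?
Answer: 191557600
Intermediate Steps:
Function('T')(X) = Add(51, X)
Mul(Add(29361, Function('T')(-32)), Add(-12708, 19228)) = Mul(Add(29361, Add(51, -32)), Add(-12708, 19228)) = Mul(Add(29361, 19), 6520) = Mul(29380, 6520) = 191557600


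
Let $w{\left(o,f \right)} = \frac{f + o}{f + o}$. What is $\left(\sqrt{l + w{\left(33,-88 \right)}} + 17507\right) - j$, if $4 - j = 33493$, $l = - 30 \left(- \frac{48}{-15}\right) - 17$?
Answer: $50996 + 4 i \sqrt{7} \approx 50996.0 + 10.583 i$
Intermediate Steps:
$w{\left(o,f \right)} = 1$
$l = -113$ ($l = - 30 \left(\left(-48\right) \left(- \frac{1}{15}\right)\right) - 17 = \left(-30\right) \frac{16}{5} - 17 = -96 - 17 = -113$)
$j = -33489$ ($j = 4 - 33493 = -33489$)
$\left(\sqrt{l + w{\left(33,-88 \right)}} + 17507\right) - j = \left(\sqrt{-113 + 1} + 17507\right) - -33489 = \left(\sqrt{-112} + 17507\right) + 33489 = \left(4 i \sqrt{7} + 17507\right) + 33489 = \left(17507 + 4 i \sqrt{7}\right) + 33489 = 50996 + 4 i \sqrt{7}$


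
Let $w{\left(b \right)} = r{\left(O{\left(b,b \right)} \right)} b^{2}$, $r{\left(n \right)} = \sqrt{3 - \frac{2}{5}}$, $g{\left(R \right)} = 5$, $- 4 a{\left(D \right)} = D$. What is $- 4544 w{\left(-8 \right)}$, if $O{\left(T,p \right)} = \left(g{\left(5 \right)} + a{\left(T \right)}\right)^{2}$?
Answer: $- \frac{290816 \sqrt{65}}{5} \approx -4.6893 \cdot 10^{5}$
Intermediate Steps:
$a{\left(D \right)} = - \frac{D}{4}$
$O{\left(T,p \right)} = \left(5 - \frac{T}{4}\right)^{2}$
$r{\left(n \right)} = \frac{\sqrt{65}}{5}$ ($r{\left(n \right)} = \sqrt{3 - \frac{2}{5}} = \sqrt{\frac{13}{5}} = \frac{\sqrt{65}}{5}$)
$w{\left(b \right)} = \frac{\sqrt{65} b^{2}}{5}$ ($w{\left(b \right)} = \frac{\sqrt{65}}{5} b^{2} = \frac{\sqrt{65} b^{2}}{5}$)
$- 4544 w{\left(-8 \right)} = - 4544 \frac{\sqrt{65} \left(-8\right)^{2}}{5} = - 4544 \cdot \frac{1}{5} \sqrt{65} \cdot 64 = - 4544 \frac{64 \sqrt{65}}{5} = - \frac{290816 \sqrt{65}}{5}$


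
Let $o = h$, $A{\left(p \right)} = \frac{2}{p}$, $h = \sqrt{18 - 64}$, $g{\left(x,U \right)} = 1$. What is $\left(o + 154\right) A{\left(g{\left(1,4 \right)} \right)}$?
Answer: $308 + 2 i \sqrt{46} \approx 308.0 + 13.565 i$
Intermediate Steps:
$h = i \sqrt{46}$ ($h = \sqrt{-46} = i \sqrt{46} \approx 6.7823 i$)
$o = i \sqrt{46} \approx 6.7823 i$
$\left(o + 154\right) A{\left(g{\left(1,4 \right)} \right)} = \left(i \sqrt{46} + 154\right) \frac{2}{1} = \left(154 + i \sqrt{46}\right) 2 \cdot 1 = \left(154 + i \sqrt{46}\right) 2 = 308 + 2 i \sqrt{46}$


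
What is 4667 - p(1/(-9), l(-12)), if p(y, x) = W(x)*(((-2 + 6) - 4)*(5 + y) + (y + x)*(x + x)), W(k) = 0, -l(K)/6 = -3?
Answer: 4667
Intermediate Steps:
l(K) = 18 (l(K) = -6*(-3) = 18)
p(y, x) = 0 (p(y, x) = 0*(((-2 + 6) - 4)*(5 + y) + (y + x)*(x + x)) = 0*((4 - 4)*(5 + y) + (x + y)*(2*x)) = 0*(0*(5 + y) + 2*x*(x + y)) = 0*(0 + 2*x*(x + y)) = 0*(2*x*(x + y)) = 0)
4667 - p(1/(-9), l(-12)) = 4667 - 1*0 = 4667 + 0 = 4667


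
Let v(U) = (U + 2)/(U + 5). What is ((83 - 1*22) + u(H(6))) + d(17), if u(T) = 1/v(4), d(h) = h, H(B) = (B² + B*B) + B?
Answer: 159/2 ≈ 79.500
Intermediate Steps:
H(B) = B + 2*B² (H(B) = (B² + B²) + B = 2*B² + B = B + 2*B²)
v(U) = (2 + U)/(5 + U)
u(T) = 3/2 (u(T) = 1/((2 + 4)/(5 + 4)) = 1/(6/9) = 1/((⅑)*6) = 1/(⅔) = 3/2)
((83 - 1*22) + u(H(6))) + d(17) = ((83 - 1*22) + 3/2) + 17 = ((83 - 22) + 3/2) + 17 = (61 + 3/2) + 17 = 125/2 + 17 = 159/2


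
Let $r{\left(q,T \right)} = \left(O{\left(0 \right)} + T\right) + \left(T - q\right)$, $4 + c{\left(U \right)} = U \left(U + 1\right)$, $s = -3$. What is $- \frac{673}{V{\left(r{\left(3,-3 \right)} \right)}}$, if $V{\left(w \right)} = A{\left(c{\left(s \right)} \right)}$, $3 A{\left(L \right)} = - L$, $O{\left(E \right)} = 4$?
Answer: $\frac{2019}{2} \approx 1009.5$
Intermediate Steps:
$c{\left(U \right)} = -4 + U \left(1 + U\right)$ ($c{\left(U \right)} = -4 + U \left(U + 1\right) = -4 + U \left(1 + U\right)$)
$A{\left(L \right)} = - \frac{L}{3}$ ($A{\left(L \right)} = \frac{\left(-1\right) L}{3} = - \frac{L}{3}$)
$r{\left(q,T \right)} = 4 - q + 2 T$ ($r{\left(q,T \right)} = \left(4 + T\right) + \left(T - q\right) = 4 - q + 2 T$)
$V{\left(w \right)} = - \frac{2}{3}$ ($V{\left(w \right)} = - \frac{-4 - 3 + \left(-3\right)^{2}}{3} = - \frac{-4 - 3 + 9}{3} = \left(- \frac{1}{3}\right) 2 = - \frac{2}{3}$)
$- \frac{673}{V{\left(r{\left(3,-3 \right)} \right)}} = - \frac{673}{- \frac{2}{3}} = \left(-673\right) \left(- \frac{3}{2}\right) = \frac{2019}{2}$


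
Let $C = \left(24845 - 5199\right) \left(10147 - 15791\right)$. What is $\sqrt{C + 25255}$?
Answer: $i \sqrt{110856769} \approx 10529.0 i$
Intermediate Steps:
$C = -110882024$ ($C = 19646 \left(10147 - 15791\right) = 19646 \left(-5644\right) = -110882024$)
$\sqrt{C + 25255} = \sqrt{-110882024 + 25255} = \sqrt{-110856769} = i \sqrt{110856769}$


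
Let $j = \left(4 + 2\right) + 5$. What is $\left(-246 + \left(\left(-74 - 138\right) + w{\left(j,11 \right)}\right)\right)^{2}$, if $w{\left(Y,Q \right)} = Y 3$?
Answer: $180625$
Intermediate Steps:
$j = 11$ ($j = 6 + 5 = 11$)
$w{\left(Y,Q \right)} = 3 Y$
$\left(-246 + \left(\left(-74 - 138\right) + w{\left(j,11 \right)}\right)\right)^{2} = \left(-246 + \left(\left(-74 - 138\right) + 3 \cdot 11\right)\right)^{2} = \left(-246 + \left(-212 + 33\right)\right)^{2} = \left(-246 - 179\right)^{2} = \left(-425\right)^{2} = 180625$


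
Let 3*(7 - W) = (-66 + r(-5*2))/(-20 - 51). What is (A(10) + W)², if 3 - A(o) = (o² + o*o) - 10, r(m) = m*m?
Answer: 1467349636/45369 ≈ 32343.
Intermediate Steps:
r(m) = m²
A(o) = 13 - 2*o² (A(o) = 3 - ((o² + o*o) - 10) = 3 - ((o² + o²) - 10) = 3 - (2*o² - 10) = 3 - (-10 + 2*o²) = 3 + (10 - 2*o²) = 13 - 2*o²)
W = 1525/213 (W = 7 - (-66 + (-5*2)²)/(3*(-20 - 51)) = 7 - (-66 + (-10)²)/(3*(-71)) = 7 - (-66 + 100)*(-1)/(3*71) = 7 - 34*(-1)/(3*71) = 7 - ⅓*(-34/71) = 7 + 34/213 = 1525/213 ≈ 7.1596)
(A(10) + W)² = ((13 - 2*10²) + 1525/213)² = ((13 - 2*100) + 1525/213)² = ((13 - 200) + 1525/213)² = (-187 + 1525/213)² = (-38306/213)² = 1467349636/45369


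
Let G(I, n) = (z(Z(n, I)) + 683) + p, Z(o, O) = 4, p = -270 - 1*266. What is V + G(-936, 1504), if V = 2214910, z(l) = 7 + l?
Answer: 2215068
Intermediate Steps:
p = -536 (p = -270 - 266 = -536)
G(I, n) = 158 (G(I, n) = ((7 + 4) + 683) - 536 = (11 + 683) - 536 = 694 - 536 = 158)
V + G(-936, 1504) = 2214910 + 158 = 2215068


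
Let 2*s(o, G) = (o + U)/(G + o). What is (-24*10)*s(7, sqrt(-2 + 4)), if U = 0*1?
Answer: -5880/47 + 840*sqrt(2)/47 ≈ -99.831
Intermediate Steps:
U = 0
s(o, G) = o/(2*(G + o)) (s(o, G) = ((o + 0)/(G + o))/2 = (o/(G + o))/2 = o/(2*(G + o)))
(-24*10)*s(7, sqrt(-2 + 4)) = (-24*10)*((1/2)*7/(sqrt(-2 + 4) + 7)) = -120*7/(sqrt(2) + 7) = -120*7/(7 + sqrt(2)) = -840/(7 + sqrt(2))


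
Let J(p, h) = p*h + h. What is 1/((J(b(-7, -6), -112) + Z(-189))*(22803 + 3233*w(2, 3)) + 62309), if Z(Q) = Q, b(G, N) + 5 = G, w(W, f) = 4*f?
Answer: 1/64310066 ≈ 1.5550e-8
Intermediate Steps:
b(G, N) = -5 + G
J(p, h) = h + h*p (J(p, h) = h*p + h = h + h*p)
1/((J(b(-7, -6), -112) + Z(-189))*(22803 + 3233*w(2, 3)) + 62309) = 1/((-112*(1 + (-5 - 7)) - 189)*(22803 + 3233*(4*3)) + 62309) = 1/((-112*(1 - 12) - 189)*(22803 + 3233*12) + 62309) = 1/((-112*(-11) - 189)*(22803 + 38796) + 62309) = 1/((1232 - 189)*61599 + 62309) = 1/(1043*61599 + 62309) = 1/(64247757 + 62309) = 1/64310066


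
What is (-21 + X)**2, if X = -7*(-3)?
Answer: 0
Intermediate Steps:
X = 21
(-21 + X)**2 = (-21 + 21)**2 = 0**2 = 0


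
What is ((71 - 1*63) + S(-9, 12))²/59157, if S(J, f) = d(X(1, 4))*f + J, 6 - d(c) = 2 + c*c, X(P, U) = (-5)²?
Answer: 55547209/59157 ≈ 938.98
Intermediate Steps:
X(P, U) = 25
d(c) = 4 - c² (d(c) = 6 - (2 + c*c) = 6 - (2 + c²) = 6 + (-2 - c²) = 4 - c²)
S(J, f) = J - 621*f (S(J, f) = (4 - 1*25²)*f + J = (4 - 1*625)*f + J = (4 - 625)*f + J = -621*f + J = J - 621*f)
((71 - 1*63) + S(-9, 12))²/59157 = ((71 - 1*63) + (-9 - 621*12))²/59157 = ((71 - 63) + (-9 - 7452))²*(1/59157) = (8 - 7461)²*(1/59157) = (-7453)²*(1/59157) = 55547209*(1/59157) = 55547209/59157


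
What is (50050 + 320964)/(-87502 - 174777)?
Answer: -371014/262279 ≈ -1.4146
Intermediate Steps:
(50050 + 320964)/(-87502 - 174777) = 371014/(-262279) = 371014*(-1/262279) = -371014/262279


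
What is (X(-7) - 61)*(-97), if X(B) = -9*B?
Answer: -194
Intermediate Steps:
(X(-7) - 61)*(-97) = (-9*(-7) - 61)*(-97) = (63 - 61)*(-97) = 2*(-97) = -194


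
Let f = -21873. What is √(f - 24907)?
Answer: 2*I*√11695 ≈ 216.29*I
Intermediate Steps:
√(f - 24907) = √(-21873 - 24907) = √(-46780) = 2*I*√11695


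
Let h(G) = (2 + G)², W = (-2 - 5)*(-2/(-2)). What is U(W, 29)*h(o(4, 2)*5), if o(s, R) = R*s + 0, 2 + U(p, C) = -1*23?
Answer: -44100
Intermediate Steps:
W = -7 (W = -(-14)*(-1)/2 = -7*1 = -7)
U(p, C) = -25 (U(p, C) = -2 - 1*23 = -2 - 23 = -25)
o(s, R) = R*s
U(W, 29)*h(o(4, 2)*5) = -25*(2 + (2*4)*5)² = -25*(2 + 8*5)² = -25*(2 + 40)² = -25*42² = -25*1764 = -44100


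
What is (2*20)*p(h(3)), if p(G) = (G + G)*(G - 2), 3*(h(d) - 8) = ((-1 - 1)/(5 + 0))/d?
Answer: 1535104/405 ≈ 3790.4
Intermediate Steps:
h(d) = 8 - 2/(15*d) (h(d) = 8 + (((-1 - 1)/(5 + 0))/d)/3 = 8 + ((-2/5)/d)/3 = 8 + ((-2*⅕)/d)/3 = 8 + (-2/(5*d))/3 = 8 - 2/(15*d))
p(G) = 2*G*(-2 + G) (p(G) = (2*G)*(-2 + G) = 2*G*(-2 + G))
(2*20)*p(h(3)) = (2*20)*(2*(8 - 2/15/3)*(-2 + (8 - 2/15/3))) = 40*(2*(8 - 2/15*⅓)*(-2 + (8 - 2/15*⅓))) = 40*(2*(8 - 2/45)*(-2 + (8 - 2/45))) = 40*(2*(358/45)*(-2 + 358/45)) = 40*(2*(358/45)*(268/45)) = 40*(191888/2025) = 1535104/405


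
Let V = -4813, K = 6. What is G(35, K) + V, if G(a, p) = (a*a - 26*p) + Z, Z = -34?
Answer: -3778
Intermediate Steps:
G(a, p) = -34 + a² - 26*p (G(a, p) = (a*a - 26*p) - 34 = (a² - 26*p) - 34 = -34 + a² - 26*p)
G(35, K) + V = (-34 + 35² - 26*6) - 4813 = (-34 + 1225 - 156) - 4813 = 1035 - 4813 = -3778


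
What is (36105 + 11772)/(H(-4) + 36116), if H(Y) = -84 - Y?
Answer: 15959/12012 ≈ 1.3286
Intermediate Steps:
(36105 + 11772)/(H(-4) + 36116) = (36105 + 11772)/((-84 - 1*(-4)) + 36116) = 47877/((-84 + 4) + 36116) = 47877/(-80 + 36116) = 47877/36036 = 47877*(1/36036) = 15959/12012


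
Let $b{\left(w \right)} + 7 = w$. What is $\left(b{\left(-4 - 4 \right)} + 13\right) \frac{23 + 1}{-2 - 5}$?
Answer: $\frac{48}{7} \approx 6.8571$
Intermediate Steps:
$b{\left(w \right)} = -7 + w$
$\left(b{\left(-4 - 4 \right)} + 13\right) \frac{23 + 1}{-2 - 5} = \left(\left(-7 - 8\right) + 13\right) \frac{23 + 1}{-2 - 5} = \left(\left(-7 - 8\right) + 13\right) \frac{24}{-7} = \left(\left(-7 - 8\right) + 13\right) 24 \left(- \frac{1}{7}\right) = \left(-15 + 13\right) \left(- \frac{24}{7}\right) = \left(-2\right) \left(- \frac{24}{7}\right) = \frac{48}{7}$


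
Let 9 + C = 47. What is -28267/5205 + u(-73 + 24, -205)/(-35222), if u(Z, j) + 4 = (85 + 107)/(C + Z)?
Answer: -5475297317/1008317805 ≈ -5.4301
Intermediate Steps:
C = 38 (C = -9 + 47 = 38)
u(Z, j) = -4 + 192/(38 + Z) (u(Z, j) = -4 + (85 + 107)/(38 + Z) = -4 + 192/(38 + Z))
-28267/5205 + u(-73 + 24, -205)/(-35222) = -28267/5205 + (4*(10 - (-73 + 24))/(38 + (-73 + 24)))/(-35222) = -28267*1/5205 + (4*(10 - 1*(-49))/(38 - 49))*(-1/35222) = -28267/5205 + (4*(10 + 49)/(-11))*(-1/35222) = -28267/5205 + (4*(-1/11)*59)*(-1/35222) = -28267/5205 - 236/11*(-1/35222) = -28267/5205 + 118/193721 = -5475297317/1008317805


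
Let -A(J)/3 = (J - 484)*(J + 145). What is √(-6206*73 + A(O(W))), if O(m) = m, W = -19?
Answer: 2*I*√65726 ≈ 512.74*I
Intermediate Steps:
A(J) = -3*(-484 + J)*(145 + J) (A(J) = -3*(J - 484)*(J + 145) = -3*(-484 + J)*(145 + J))
√(-6206*73 + A(O(W))) = √(-6206*73 + (210540 - 3*(-19)² + 1017*(-19))) = √(-453038 + (210540 - 3*361 - 19323)) = √(-453038 + (210540 - 1083 - 19323)) = √(-453038 + 190134) = √(-262904) = 2*I*√65726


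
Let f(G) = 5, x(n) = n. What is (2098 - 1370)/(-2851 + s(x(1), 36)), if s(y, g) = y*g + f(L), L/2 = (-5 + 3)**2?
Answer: -364/1405 ≈ -0.25907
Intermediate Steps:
L = 8 (L = 2*(-5 + 3)**2 = 2*(-2)**2 = 2*4 = 8)
s(y, g) = 5 + g*y (s(y, g) = y*g + 5 = g*y + 5 = 5 + g*y)
(2098 - 1370)/(-2851 + s(x(1), 36)) = (2098 - 1370)/(-2851 + (5 + 36*1)) = 728/(-2851 + (5 + 36)) = 728/(-2851 + 41) = 728/(-2810) = 728*(-1/2810) = -364/1405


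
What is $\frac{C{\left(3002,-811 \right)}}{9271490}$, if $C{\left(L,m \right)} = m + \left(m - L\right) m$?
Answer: $\frac{1545766}{4635745} \approx 0.33345$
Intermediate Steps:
$C{\left(L,m \right)} = m + m \left(m - L\right)$
$\frac{C{\left(3002,-811 \right)}}{9271490} = \frac{\left(-811\right) \left(1 - 811 - 3002\right)}{9271490} = - 811 \left(1 - 811 - 3002\right) \frac{1}{9271490} = \left(-811\right) \left(-3812\right) \frac{1}{9271490} = 3091532 \cdot \frac{1}{9271490} = \frac{1545766}{4635745}$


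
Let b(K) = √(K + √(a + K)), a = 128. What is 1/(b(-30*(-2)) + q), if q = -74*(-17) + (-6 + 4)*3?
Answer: 1/(1252 + √(60 + 2*√47)) ≈ 0.00079328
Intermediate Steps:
b(K) = √(K + √(128 + K))
q = 1252 (q = 1258 - 2*3 = 1258 - 6 = 1252)
1/(b(-30*(-2)) + q) = 1/(√(-30*(-2) + √(128 - 30*(-2))) + 1252) = 1/(√(60 + √(128 + 60)) + 1252) = 1/(√(60 + √188) + 1252) = 1/(√(60 + 2*√47) + 1252) = 1/(1252 + √(60 + 2*√47))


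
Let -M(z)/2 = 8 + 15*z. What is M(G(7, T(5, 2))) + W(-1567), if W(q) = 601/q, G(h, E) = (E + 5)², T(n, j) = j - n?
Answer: -213713/1567 ≈ -136.38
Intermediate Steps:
G(h, E) = (5 + E)²
M(z) = -16 - 30*z (M(z) = -2*(8 + 15*z) = -16 - 30*z)
M(G(7, T(5, 2))) + W(-1567) = (-16 - 30*(5 + (2 - 1*5))²) + 601/(-1567) = (-16 - 30*(5 + (2 - 5))²) + 601*(-1/1567) = (-16 - 30*(5 - 3)²) - 601/1567 = (-16 - 30*2²) - 601/1567 = (-16 - 30*4) - 601/1567 = (-16 - 120) - 601/1567 = -136 - 601/1567 = -213713/1567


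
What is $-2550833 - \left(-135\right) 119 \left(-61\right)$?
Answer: $-3530798$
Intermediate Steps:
$-2550833 - \left(-135\right) 119 \left(-61\right) = -2550833 - \left(-16065\right) \left(-61\right) = -2550833 - 979965 = -3530798$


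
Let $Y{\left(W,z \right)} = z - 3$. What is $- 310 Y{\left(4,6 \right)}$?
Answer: $-930$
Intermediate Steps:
$Y{\left(W,z \right)} = -3 + z$
$- 310 Y{\left(4,6 \right)} = - 310 \left(-3 + 6\right) = \left(-310\right) 3 = -930$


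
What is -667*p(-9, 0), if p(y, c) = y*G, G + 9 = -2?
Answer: -66033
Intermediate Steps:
G = -11 (G = -9 - 2 = -11)
p(y, c) = -11*y (p(y, c) = y*(-11) = -11*y)
-667*p(-9, 0) = -(-7337)*(-9) = -667*99 = -66033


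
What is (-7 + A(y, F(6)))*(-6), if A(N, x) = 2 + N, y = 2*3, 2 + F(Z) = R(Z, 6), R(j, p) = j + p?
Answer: -6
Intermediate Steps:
F(Z) = 4 + Z (F(Z) = -2 + (Z + 6) = -2 + (6 + Z) = 4 + Z)
y = 6
(-7 + A(y, F(6)))*(-6) = (-7 + (2 + 6))*(-6) = (-7 + 8)*(-6) = 1*(-6) = -6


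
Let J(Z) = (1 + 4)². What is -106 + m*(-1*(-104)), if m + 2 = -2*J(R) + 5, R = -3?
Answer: -4994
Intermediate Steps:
J(Z) = 25 (J(Z) = 5² = 25)
m = -47 (m = -2 + (-2*25 + 5) = -2 + (-50 + 5) = -2 - 45 = -47)
-106 + m*(-1*(-104)) = -106 - (-47)*(-104) = -106 - 47*104 = -106 - 4888 = -4994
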